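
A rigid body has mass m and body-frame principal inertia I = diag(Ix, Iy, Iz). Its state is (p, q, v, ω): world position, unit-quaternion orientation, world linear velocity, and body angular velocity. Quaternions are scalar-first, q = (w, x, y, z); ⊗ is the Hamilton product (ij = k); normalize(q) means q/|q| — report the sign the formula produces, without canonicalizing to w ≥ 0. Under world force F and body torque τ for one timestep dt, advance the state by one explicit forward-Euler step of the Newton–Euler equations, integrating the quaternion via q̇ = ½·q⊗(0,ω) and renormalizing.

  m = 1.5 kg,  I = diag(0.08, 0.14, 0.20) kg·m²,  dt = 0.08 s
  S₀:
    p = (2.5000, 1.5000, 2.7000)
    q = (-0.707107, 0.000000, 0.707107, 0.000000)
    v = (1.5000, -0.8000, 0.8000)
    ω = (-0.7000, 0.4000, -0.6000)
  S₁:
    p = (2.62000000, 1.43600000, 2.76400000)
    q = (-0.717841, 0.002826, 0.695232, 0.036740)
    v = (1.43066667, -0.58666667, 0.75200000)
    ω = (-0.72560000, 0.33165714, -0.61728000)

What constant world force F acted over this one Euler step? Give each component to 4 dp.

F = (-1.3000, 4.0000, -0.9000)

Δv = v₁−v₀ = (-0.06933333, 0.21333333, -0.04800000)
F = m·Δv/dt = (-1.3000, 4.0000, -0.9000)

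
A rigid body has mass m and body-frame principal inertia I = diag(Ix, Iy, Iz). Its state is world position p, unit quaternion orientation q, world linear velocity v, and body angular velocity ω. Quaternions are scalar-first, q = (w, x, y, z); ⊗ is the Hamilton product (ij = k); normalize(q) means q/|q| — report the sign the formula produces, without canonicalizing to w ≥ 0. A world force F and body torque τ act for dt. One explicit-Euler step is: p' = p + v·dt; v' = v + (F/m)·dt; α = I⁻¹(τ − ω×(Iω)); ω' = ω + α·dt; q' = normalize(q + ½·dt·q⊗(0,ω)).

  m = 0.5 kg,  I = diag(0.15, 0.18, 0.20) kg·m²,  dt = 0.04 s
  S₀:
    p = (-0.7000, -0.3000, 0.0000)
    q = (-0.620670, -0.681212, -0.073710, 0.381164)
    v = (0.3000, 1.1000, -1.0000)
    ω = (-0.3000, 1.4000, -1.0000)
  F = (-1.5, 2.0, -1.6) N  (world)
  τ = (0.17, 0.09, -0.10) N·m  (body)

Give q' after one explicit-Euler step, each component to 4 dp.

q' = (-0.6147, -0.6863, -0.1069, 0.3738)

q⊗(0,ω) = (0.2799944, -0.2737186, -1.6644992, -0.3551398)
q + ½dt·q⊗(0,ω), renormalized = (-0.6147, -0.6863, -0.1069, 0.3738)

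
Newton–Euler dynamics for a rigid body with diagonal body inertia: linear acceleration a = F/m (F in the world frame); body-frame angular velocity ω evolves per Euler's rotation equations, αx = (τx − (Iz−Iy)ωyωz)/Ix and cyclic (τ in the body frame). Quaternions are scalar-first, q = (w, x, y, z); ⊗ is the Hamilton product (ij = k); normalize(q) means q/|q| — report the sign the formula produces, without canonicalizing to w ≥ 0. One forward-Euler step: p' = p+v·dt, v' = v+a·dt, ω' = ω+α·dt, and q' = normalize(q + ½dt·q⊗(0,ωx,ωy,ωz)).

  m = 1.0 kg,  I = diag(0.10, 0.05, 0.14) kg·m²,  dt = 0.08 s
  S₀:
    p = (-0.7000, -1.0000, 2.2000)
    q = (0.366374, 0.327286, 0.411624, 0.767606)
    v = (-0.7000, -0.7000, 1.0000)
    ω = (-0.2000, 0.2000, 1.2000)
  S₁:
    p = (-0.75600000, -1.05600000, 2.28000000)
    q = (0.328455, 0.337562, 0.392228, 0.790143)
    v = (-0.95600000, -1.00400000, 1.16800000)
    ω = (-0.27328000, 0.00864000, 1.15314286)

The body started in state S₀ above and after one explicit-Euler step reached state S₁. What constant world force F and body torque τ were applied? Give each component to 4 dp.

F = (-3.2000, -3.8000, 2.1000)
τ = (-0.0700, -0.1100, -0.0800)

rate change Δω = (-0.07328000, -0.19136000, -0.04685714)
ω₀×(Iω₀) = (0.0216, 0.0096, 0.0020)
I·α + gyro = (-0.0700, -0.1100, -0.0800)
v₁ − v₀ = (-0.25600000, -0.30400000, 0.16800000)
m·(v₁−v₀)/dt = (-3.2000, -3.8000, 2.1000)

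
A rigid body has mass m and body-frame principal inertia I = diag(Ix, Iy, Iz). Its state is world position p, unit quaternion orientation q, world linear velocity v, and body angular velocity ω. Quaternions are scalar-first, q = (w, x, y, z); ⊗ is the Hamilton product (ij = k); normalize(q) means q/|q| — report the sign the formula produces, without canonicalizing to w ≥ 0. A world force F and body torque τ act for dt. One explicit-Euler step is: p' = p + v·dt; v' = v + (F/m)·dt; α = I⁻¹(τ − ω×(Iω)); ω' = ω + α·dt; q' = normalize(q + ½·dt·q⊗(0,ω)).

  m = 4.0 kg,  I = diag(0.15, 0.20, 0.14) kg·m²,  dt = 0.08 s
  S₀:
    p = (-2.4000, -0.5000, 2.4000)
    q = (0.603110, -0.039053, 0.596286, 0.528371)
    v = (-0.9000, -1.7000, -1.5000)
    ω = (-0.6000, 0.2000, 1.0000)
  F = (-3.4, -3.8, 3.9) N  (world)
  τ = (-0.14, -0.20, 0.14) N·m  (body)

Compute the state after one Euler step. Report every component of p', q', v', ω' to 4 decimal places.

p' = p + v·dt = (-2.4720, -0.6360, 2.2800)
v' = v + a·dt = (-0.9680, -1.7760, -1.4220)
α = I⁻¹(τ − ω×Iω) = (-0.8533, -0.9700, 1.0429)
new body rate ω' = (-0.6683, 0.1224, 1.0834)
q⊗(0,ω) = (-0.6710600, 0.1287458, -0.1573476, 0.9530710)
q' = normalize(q + ½dt·q⊗(0,ω)) = (0.5756, -0.0339, 0.5893, 0.5659)

p' = (-2.4720, -0.6360, 2.2800)
q' = (0.5756, -0.0339, 0.5893, 0.5659)
v' = (-0.9680, -1.7760, -1.4220)
ω' = (-0.6683, 0.1224, 1.0834)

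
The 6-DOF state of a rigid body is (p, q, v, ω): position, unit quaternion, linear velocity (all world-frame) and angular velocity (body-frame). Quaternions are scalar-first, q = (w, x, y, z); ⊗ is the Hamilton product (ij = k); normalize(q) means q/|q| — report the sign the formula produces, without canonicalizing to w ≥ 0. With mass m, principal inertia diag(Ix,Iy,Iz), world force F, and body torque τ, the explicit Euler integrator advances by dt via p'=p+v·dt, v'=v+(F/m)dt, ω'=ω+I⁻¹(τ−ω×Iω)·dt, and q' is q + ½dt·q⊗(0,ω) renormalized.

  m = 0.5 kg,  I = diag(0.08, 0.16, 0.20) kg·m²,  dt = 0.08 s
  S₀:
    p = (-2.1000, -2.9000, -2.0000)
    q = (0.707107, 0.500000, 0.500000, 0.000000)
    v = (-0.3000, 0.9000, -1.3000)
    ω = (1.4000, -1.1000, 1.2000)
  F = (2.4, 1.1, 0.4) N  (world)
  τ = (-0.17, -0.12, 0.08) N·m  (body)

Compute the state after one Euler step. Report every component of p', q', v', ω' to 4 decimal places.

precession coupling ω×(Iω) = (-0.0528, -0.2016, -0.1232)
α = I⁻¹(τ − ω×Iω) = (-1.4650, 0.5100, 1.0160)
ω + α·dt = (1.2828, -1.0592, 1.2813)
2q̇ = q⊗(0,ω) = (-0.1500000, 1.5899498, -1.3778177, -0.4014716)
q + ½dt·q⊗(0,ω), renormalized = (0.6985, 0.5615, 0.4433, -0.0160)
linear accel F/m = (4.8000, 2.2000, 0.8000)
p + v·dt = (-2.1240, -2.8280, -2.1040)
v + (F/m)dt = (0.0840, 1.0760, -1.2360)

p' = (-2.1240, -2.8280, -2.1040)
q' = (0.6985, 0.5615, 0.4433, -0.0160)
v' = (0.0840, 1.0760, -1.2360)
ω' = (1.2828, -1.0592, 1.2813)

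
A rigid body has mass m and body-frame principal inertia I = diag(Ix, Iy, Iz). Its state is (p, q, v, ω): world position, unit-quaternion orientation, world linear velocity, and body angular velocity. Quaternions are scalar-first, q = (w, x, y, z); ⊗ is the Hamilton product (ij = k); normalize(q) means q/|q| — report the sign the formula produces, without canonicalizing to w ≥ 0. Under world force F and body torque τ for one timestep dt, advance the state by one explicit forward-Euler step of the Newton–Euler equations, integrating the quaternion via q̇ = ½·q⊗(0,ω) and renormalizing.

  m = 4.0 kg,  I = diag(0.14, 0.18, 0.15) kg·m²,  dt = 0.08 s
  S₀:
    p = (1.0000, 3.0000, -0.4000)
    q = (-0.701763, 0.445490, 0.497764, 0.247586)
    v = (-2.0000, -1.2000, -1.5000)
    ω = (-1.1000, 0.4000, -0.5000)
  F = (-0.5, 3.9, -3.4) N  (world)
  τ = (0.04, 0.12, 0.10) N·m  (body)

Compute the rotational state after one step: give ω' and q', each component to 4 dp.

ω' = (-1.0806, 0.4558, -0.4373)
q' = (-0.6843, 0.4619, 0.4839, 0.2903)

α = I⁻¹(τ − ω×Iω) = (0.2429, 0.6972, 0.7840)
new body rate ω' = (-1.0806, 0.4558, -0.4373)
q⊗(0,ω) = (0.4147264, 0.4240229, -0.3303048, 1.0766179)
q' = normalize(q + ½dt·q⊗(0,ω)) = (-0.6843, 0.4619, 0.4839, 0.2903)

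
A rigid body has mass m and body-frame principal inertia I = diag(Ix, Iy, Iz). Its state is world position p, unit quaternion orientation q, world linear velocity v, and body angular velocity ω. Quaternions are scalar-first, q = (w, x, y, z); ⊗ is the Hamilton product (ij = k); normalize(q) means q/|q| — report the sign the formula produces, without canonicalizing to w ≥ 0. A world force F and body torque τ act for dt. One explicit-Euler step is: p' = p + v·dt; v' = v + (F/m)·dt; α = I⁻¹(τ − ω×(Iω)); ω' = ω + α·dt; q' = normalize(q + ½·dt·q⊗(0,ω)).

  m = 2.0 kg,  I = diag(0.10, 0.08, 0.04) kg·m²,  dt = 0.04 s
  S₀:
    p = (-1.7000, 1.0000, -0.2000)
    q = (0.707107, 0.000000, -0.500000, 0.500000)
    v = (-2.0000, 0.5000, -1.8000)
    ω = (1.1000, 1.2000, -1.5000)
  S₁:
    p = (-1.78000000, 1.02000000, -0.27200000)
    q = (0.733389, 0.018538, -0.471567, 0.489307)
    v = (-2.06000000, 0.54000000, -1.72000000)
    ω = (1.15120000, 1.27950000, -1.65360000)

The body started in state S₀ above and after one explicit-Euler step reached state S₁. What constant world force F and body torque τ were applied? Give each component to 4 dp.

F = (-3.0000, 2.0000, 4.0000)
τ = (0.2000, 0.0600, -0.1800)

Δv = v₁−v₀ = (-0.06000000, 0.04000000, 0.08000000)
m·(v₁−v₀)/dt = (-3.0000, 2.0000, 4.0000)
Δω = ω₁−ω₀ = (0.05120000, 0.07950000, -0.15360000)
τ = I·(Δω/dt) + ω₀×(Iω₀) = (0.2000, 0.0600, -0.1800)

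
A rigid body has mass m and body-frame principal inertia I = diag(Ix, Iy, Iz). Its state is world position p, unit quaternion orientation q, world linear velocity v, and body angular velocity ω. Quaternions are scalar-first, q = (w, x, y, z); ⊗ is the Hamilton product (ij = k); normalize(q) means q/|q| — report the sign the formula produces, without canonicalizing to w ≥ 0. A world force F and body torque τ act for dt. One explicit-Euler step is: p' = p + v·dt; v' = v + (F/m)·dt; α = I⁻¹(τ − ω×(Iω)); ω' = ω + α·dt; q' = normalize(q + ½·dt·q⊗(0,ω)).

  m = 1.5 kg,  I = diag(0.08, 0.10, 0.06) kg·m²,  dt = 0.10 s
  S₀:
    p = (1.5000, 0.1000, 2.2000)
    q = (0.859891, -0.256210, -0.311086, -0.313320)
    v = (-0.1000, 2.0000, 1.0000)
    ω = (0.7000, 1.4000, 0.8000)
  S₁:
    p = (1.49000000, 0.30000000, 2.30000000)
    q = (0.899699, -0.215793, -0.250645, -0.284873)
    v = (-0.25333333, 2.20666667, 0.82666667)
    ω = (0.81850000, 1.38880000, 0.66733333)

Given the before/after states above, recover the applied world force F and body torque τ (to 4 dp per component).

v₁ − v₀ = (-0.15333333, 0.20666667, -0.17333333)
applied force F = (-2.3000, 3.1000, -2.6000)
rate change Δω = (0.11850000, -0.01120000, -0.13266667)
τ = I·(Δω/dt) + ω₀×(Iω₀) = (0.0500, 0.0000, -0.0600)

F = (-2.3000, 3.1000, -2.6000)
τ = (0.0500, 0.0000, -0.0600)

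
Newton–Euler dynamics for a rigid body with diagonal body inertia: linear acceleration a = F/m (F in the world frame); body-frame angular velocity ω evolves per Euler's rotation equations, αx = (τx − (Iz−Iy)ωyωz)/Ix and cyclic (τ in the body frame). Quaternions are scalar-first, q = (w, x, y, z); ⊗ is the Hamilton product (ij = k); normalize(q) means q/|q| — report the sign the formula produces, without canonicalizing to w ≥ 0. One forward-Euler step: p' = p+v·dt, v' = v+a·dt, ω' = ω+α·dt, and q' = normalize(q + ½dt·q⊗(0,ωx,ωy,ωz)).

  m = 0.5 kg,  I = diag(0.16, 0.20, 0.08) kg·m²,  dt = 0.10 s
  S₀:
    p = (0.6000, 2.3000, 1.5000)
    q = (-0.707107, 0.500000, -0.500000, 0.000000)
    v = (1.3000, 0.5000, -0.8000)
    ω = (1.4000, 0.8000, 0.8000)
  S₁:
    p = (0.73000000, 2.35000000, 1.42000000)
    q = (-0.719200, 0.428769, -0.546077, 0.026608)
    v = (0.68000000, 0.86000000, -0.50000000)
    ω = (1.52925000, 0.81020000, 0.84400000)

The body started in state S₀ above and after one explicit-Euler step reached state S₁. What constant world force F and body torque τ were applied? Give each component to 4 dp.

F = (-3.1000, 1.8000, 1.5000)
τ = (0.1300, 0.1100, 0.0800)

Δω = ω₁−ω₀ = (0.12925000, 0.01020000, 0.04400000)
gyro term ω₀×Iω₀ = (-0.0768, 0.0896, 0.0448)
I·α + gyro = (0.1300, 0.1100, 0.0800)
velocity change Δv = (-0.62000000, 0.36000000, 0.30000000)
m·(v₁−v₀)/dt = (-3.1000, 1.8000, 1.5000)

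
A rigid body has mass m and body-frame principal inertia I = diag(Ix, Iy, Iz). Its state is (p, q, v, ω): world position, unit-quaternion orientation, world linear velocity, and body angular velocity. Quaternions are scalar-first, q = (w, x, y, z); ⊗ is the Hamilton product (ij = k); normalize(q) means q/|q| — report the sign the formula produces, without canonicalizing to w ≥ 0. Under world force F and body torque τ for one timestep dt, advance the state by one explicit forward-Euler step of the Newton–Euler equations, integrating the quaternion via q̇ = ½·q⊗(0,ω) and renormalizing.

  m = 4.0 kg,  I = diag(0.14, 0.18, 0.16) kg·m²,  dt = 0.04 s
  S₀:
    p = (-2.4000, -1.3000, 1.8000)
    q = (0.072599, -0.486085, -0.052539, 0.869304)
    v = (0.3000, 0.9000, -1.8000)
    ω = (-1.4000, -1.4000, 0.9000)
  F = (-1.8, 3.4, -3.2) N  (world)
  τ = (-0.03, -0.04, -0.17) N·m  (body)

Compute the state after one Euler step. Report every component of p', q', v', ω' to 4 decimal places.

(τ − ω×Iω)/I = (-0.3943, -0.3622, -1.5525)
ω + α·dt = (-1.4158, -1.4145, 0.8379)
2q̇ = q⊗(0,ω) = (-1.5364472, 1.0681019, -0.8811877, 0.6723035)
q' = normalize(q + ½dt·q⊗(0,ω)) = (0.0418, -0.4643, -0.0701, 0.8819)
a = F/m = (-0.4500, 0.8500, -0.8000)
new position p' = (-2.3880, -1.2640, 1.7280)
v' = v + a·dt = (0.2820, 0.9340, -1.8320)

p' = (-2.3880, -1.2640, 1.7280)
q' = (0.0418, -0.4643, -0.0701, 0.8819)
v' = (0.2820, 0.9340, -1.8320)
ω' = (-1.4158, -1.4145, 0.8379)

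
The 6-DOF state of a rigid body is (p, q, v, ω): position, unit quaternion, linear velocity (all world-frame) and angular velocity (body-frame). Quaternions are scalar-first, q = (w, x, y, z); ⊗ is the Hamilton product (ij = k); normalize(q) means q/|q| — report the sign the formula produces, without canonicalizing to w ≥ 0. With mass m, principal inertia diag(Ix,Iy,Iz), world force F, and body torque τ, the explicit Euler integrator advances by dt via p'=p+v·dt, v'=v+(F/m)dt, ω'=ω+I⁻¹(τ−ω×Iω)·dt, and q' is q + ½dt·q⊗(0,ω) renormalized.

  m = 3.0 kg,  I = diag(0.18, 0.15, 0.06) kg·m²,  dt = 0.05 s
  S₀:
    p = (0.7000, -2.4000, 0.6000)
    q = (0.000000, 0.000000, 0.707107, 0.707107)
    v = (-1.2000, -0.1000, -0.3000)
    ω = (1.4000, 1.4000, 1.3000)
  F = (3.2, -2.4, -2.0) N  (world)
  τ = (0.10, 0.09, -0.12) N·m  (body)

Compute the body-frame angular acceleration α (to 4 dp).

gyro term ω×Iω = (-0.1638, 0.2184, -0.0588)
α = I⁻¹(τ − ω×Iω) = (1.4656, -0.8560, -1.0200)

α = (1.4656, -0.8560, -1.0200)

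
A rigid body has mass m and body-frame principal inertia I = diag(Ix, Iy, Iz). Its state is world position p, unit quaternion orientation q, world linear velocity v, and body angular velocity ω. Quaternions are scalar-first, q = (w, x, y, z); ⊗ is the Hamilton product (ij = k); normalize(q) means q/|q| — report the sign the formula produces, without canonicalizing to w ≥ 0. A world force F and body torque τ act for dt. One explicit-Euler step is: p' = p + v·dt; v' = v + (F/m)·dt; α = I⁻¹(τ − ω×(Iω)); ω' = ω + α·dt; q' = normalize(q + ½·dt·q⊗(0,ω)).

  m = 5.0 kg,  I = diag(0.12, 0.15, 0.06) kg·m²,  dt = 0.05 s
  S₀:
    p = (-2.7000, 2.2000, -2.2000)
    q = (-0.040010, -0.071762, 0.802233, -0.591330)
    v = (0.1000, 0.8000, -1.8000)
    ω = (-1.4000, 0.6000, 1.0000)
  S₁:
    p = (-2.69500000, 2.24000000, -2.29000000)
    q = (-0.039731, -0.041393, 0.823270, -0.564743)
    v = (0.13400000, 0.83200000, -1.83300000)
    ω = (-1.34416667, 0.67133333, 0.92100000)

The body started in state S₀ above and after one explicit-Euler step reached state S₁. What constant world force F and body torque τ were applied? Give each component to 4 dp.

F = (3.4000, 3.2000, -3.3000)
τ = (0.0800, 0.1300, -0.1200)

Δv = v₁−v₀ = (0.03400000, 0.03200000, -0.03300000)
applied force F = (3.4000, 3.2000, -3.3000)
ω₁ − ω₀ = (0.05583333, 0.07133333, -0.07900000)
gyro term ω₀×Iω₀ = (-0.0540, -0.0840, -0.0252)
τ = I·(Δω/dt) + ω₀×(Iω₀) = (0.0800, 0.1300, -0.1200)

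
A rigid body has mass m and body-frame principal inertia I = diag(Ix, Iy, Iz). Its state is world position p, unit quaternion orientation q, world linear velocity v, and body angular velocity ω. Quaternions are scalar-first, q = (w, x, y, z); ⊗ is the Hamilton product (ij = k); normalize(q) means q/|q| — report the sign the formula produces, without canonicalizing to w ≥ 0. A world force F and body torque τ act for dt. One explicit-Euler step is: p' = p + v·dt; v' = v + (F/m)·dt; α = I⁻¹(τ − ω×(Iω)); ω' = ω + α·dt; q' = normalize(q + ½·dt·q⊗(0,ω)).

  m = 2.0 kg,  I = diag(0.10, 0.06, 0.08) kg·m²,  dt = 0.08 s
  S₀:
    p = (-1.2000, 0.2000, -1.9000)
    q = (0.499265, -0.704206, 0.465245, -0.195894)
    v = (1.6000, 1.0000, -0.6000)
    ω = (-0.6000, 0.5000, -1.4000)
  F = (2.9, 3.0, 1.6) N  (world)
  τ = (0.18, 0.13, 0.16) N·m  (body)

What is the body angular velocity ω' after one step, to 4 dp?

α = I⁻¹(τ − ω×Iω) = (1.9400, 1.8867, 1.8500)
new body rate ω' = (-0.4448, 0.6509, -1.2520)

ω' = (-0.4448, 0.6509, -1.2520)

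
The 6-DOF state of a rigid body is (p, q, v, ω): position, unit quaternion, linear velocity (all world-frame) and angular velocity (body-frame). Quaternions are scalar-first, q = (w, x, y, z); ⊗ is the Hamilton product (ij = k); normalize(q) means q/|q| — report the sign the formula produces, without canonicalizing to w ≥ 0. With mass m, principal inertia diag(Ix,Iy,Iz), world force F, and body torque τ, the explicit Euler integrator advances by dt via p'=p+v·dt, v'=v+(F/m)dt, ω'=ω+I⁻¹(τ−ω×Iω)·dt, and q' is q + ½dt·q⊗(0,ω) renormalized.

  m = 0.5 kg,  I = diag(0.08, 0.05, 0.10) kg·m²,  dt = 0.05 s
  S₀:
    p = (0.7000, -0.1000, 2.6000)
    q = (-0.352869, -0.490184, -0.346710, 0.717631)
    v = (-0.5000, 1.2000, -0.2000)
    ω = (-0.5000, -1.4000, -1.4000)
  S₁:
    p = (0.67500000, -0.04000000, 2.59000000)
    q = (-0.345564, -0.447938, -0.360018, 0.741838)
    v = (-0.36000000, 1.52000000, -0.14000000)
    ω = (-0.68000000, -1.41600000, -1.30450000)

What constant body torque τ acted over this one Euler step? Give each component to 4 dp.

Δω = ω₁−ω₀ = (-0.18000000, -0.01600000, 0.09550000)
applied torque τ = (-0.1900, -0.0300, 0.1700)

τ = (-0.1900, -0.0300, 0.1700)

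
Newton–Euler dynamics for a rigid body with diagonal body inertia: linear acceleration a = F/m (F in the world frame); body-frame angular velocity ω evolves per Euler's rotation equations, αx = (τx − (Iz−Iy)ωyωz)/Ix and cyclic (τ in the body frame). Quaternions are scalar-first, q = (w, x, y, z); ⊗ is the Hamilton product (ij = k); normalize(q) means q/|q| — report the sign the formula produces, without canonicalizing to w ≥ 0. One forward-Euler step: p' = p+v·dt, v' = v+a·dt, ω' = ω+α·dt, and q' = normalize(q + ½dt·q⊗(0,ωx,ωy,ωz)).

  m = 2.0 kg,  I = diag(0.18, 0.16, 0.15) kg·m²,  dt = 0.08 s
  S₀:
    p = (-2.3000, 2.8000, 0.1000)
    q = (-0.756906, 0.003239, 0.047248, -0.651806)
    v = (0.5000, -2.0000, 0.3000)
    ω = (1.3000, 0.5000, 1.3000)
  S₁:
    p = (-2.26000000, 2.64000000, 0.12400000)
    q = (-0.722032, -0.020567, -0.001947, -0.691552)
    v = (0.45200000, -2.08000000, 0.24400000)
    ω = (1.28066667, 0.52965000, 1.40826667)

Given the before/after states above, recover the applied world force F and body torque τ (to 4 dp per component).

F = (-1.2000, -2.0000, -1.4000)
τ = (-0.0500, 0.1100, 0.1900)

velocity change Δv = (-0.04800000, -0.08000000, -0.05600000)
applied force F = (-1.2000, -2.0000, -1.4000)
Δω = ω₁−ω₀ = (-0.01933333, 0.02965000, 0.10826667)
I·α + gyro = (-0.0500, 0.1100, 0.1900)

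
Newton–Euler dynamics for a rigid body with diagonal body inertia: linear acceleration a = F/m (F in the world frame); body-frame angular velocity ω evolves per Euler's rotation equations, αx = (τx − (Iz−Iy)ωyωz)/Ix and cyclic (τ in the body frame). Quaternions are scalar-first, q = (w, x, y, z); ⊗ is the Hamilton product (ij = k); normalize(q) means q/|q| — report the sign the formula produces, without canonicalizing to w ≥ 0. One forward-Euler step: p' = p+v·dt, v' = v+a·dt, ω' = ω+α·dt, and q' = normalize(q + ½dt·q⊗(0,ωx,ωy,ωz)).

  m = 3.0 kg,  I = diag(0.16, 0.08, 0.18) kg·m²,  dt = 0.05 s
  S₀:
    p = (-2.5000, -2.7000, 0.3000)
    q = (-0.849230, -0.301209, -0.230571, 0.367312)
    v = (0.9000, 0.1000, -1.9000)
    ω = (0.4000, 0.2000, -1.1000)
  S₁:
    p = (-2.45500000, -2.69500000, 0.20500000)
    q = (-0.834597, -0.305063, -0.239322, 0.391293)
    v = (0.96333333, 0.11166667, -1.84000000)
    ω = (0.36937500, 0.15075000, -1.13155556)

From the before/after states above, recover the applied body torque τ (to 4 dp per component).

τ = (-0.1200, -0.0700, -0.1200)

Δω = ω₁−ω₀ = (-0.03062500, -0.04925000, -0.03155556)
applied torque τ = (-0.1200, -0.0700, -0.1200)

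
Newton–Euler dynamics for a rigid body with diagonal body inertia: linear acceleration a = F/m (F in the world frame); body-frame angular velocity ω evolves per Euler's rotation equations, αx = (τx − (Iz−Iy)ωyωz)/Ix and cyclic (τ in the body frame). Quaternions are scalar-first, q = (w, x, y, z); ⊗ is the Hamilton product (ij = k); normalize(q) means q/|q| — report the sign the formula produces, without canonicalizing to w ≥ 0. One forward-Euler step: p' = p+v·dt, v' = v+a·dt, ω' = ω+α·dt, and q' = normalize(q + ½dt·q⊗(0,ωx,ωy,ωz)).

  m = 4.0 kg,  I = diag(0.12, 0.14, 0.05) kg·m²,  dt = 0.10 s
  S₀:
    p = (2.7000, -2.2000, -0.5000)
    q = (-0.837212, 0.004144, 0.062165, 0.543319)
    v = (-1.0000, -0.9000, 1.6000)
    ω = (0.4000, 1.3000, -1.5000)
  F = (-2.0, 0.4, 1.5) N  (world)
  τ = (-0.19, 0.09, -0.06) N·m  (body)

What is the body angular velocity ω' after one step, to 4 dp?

angular accel α = (-3.0458, 0.9429, -1.4080)
ω + α·dt = (0.0954, 1.3943, -1.6408)

ω' = (0.0954, 1.3943, -1.6408)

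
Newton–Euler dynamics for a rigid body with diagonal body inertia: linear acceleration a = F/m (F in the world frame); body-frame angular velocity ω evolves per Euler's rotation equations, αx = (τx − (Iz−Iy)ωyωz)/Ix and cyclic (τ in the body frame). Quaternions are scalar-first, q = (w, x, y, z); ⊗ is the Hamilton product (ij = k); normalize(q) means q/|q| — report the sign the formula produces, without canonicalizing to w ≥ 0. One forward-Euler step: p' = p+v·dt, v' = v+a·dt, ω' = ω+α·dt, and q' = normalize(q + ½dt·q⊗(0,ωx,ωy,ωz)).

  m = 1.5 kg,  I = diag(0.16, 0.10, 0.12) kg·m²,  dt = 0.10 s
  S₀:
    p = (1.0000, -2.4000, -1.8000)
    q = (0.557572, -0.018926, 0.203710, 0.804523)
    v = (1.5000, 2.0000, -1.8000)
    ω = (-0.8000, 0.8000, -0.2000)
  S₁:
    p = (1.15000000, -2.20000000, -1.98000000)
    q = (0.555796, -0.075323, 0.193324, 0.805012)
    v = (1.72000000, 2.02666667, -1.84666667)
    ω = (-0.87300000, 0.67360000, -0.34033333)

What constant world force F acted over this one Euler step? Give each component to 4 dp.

F = (3.3000, 0.4000, -0.7000)

Δv = v₁−v₀ = (0.22000000, 0.02666667, -0.04666667)
applied force F = (3.3000, 0.4000, -0.7000)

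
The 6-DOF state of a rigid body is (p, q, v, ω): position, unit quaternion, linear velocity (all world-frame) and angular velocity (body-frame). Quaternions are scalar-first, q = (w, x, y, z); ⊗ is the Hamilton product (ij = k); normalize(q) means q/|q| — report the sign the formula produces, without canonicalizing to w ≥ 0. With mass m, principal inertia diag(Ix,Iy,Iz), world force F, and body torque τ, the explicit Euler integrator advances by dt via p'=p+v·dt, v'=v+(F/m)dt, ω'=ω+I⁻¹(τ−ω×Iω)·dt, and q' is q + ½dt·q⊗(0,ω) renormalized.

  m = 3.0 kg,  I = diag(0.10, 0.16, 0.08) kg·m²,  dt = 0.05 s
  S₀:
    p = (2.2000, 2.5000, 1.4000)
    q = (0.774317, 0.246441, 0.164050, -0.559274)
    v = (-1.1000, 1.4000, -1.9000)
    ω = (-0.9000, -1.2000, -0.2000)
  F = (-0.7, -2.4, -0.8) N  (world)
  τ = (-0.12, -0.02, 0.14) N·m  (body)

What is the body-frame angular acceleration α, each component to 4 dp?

gyro term ω×Iω = (-0.0192, 0.0036, 0.0648)
(τ − ω×Iω)/I = (-1.0080, -0.1475, 0.9400)

α = (-1.0080, -0.1475, 0.9400)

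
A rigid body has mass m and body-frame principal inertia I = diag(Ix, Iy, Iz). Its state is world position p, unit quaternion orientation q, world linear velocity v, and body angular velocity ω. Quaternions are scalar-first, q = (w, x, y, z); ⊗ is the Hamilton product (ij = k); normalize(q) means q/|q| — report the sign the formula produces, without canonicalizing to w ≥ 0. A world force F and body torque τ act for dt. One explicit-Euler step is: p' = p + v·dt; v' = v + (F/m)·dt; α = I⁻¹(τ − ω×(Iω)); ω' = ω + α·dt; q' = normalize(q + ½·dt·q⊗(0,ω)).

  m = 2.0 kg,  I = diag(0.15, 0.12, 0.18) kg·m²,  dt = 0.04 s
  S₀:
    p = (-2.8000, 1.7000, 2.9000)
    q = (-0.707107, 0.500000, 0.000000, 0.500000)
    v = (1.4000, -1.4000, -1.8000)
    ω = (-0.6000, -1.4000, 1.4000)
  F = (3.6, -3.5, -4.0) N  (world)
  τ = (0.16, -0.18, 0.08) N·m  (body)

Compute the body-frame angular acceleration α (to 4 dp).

ω×(Iω) gyroscopic = (-0.1176, 0.0252, -0.0252)
(τ − ω×Iω)/I = (1.8507, -1.7100, 0.5844)

α = (1.8507, -1.7100, 0.5844)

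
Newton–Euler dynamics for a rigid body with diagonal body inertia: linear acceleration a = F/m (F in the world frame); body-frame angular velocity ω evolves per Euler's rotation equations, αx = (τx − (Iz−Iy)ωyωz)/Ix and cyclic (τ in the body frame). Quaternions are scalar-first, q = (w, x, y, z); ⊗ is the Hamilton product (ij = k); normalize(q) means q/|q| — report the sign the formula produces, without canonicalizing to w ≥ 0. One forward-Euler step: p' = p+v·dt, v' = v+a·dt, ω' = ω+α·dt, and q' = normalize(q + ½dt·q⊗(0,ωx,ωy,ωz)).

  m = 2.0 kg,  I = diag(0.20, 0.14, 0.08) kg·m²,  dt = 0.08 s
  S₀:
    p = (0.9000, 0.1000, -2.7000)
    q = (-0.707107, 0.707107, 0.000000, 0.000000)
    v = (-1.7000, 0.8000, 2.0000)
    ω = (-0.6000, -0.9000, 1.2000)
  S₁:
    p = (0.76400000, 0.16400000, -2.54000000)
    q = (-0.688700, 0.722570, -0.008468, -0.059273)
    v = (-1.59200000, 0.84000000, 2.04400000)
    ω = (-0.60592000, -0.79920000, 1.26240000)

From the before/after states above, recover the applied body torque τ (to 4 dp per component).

τ = (0.0500, 0.0900, 0.0300)

Δω = ω₁−ω₀ = (-0.00592000, 0.10080000, 0.06240000)
ω₀×(Iω₀) = (0.0648, -0.0864, -0.0324)
I·α + gyro = (0.0500, 0.0900, 0.0300)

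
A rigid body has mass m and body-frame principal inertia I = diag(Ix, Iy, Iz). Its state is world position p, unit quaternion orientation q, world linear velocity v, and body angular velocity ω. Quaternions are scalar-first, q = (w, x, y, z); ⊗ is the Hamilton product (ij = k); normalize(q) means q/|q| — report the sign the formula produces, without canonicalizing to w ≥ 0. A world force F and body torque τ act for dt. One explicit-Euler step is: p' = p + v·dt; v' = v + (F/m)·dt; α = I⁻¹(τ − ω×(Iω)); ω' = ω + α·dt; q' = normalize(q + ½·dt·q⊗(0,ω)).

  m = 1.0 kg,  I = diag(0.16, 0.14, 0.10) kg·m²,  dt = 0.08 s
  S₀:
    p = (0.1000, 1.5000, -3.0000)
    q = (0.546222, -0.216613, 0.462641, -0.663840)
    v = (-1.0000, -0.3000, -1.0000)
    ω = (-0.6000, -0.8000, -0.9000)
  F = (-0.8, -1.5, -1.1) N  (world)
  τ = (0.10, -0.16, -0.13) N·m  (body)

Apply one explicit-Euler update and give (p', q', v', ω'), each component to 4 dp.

p + v·dt = (0.0200, 1.4760, -3.0800)
v + (F/m)dt = (-1.0640, -0.4200, -1.0880)
(τ − ω×Iω)/I = (0.8050, -1.3743, -1.2040)
ω + α·dt = (-0.5356, -0.9099, -0.9963)
Hamilton product q⊗(0,ω) = (-0.3573110, -1.2751821, -0.2336253, -0.0407248)
q' = normalize(q + ½dt·q⊗(0,ω)) = (0.5312, -0.2672, 0.4526, -0.6645)

p' = (0.0200, 1.4760, -3.0800)
q' = (0.5312, -0.2672, 0.4526, -0.6645)
v' = (-1.0640, -0.4200, -1.0880)
ω' = (-0.5356, -0.9099, -0.9963)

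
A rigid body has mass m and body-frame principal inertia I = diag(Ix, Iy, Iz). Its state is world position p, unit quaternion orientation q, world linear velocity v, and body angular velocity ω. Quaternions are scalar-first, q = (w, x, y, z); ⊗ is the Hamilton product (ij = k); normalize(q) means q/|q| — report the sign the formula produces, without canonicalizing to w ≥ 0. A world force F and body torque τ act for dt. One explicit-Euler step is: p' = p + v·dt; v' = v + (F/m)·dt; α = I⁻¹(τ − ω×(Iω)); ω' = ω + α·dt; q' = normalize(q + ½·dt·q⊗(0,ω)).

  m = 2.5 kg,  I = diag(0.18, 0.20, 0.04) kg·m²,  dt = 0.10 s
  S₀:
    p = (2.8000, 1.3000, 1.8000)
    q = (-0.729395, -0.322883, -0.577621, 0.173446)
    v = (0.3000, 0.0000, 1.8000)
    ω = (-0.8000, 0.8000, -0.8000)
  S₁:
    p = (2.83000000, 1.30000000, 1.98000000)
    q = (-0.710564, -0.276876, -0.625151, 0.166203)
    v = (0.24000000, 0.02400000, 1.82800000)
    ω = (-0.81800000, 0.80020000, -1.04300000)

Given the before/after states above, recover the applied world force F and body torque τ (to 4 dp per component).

F = (-1.5000, 0.6000, 0.7000)
τ = (0.0700, 0.0900, -0.1100)

Δω = ω₁−ω₀ = (-0.01800000, 0.00020000, -0.24300000)
ω₀×(Iω₀) = (0.1024, 0.0896, -0.0128)
I·α + gyro = (0.0700, 0.0900, -0.1100)
v₁ − v₀ = (-0.06000000, 0.02400000, 0.02800000)
F = m·Δv/dt = (-1.5000, 0.6000, 0.7000)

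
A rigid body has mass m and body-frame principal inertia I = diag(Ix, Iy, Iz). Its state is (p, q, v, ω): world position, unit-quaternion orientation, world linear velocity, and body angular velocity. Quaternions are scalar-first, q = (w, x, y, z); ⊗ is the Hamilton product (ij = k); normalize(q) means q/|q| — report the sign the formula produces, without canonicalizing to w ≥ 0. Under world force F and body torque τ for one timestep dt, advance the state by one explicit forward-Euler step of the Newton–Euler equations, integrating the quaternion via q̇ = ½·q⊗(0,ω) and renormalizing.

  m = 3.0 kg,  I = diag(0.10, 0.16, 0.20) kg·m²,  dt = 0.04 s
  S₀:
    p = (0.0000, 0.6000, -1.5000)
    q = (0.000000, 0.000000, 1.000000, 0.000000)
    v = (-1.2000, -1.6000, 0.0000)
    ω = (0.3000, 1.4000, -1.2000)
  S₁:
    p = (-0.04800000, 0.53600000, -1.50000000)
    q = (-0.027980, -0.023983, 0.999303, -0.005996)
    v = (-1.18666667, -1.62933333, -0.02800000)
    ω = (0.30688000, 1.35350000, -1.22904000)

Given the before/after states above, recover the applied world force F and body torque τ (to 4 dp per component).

F = (1.0000, -2.2000, -2.1000)
τ = (-0.0500, -0.1500, -0.1200)

ω₁ − ω₀ = (0.00688000, -0.04650000, -0.02904000)
applied torque τ = (-0.0500, -0.1500, -0.1200)
velocity change Δv = (0.01333333, -0.02933333, -0.02800000)
applied force F = (1.0000, -2.2000, -2.1000)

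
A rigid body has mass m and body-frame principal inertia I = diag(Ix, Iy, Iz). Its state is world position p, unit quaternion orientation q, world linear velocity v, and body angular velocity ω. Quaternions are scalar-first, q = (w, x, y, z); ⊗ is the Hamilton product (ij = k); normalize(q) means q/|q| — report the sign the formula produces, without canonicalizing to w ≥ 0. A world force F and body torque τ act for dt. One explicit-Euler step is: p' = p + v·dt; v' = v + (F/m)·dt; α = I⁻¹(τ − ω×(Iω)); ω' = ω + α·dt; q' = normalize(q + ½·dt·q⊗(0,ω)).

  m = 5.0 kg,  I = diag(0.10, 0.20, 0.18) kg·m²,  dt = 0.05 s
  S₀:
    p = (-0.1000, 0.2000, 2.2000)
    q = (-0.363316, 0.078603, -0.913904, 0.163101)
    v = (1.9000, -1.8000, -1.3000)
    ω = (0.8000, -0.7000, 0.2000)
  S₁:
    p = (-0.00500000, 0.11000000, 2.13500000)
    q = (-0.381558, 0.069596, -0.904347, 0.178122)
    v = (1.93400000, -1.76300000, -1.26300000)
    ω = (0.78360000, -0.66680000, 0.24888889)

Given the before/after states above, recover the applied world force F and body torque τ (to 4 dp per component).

rate change Δω = (-0.01640000, 0.03320000, 0.04888889)
applied torque τ = (-0.0300, 0.1200, 0.1200)
Δv = v₁−v₀ = (0.03400000, 0.03700000, 0.03700000)
F = m·Δv/dt = (3.4000, 3.7000, 3.7000)

F = (3.4000, 3.7000, 3.7000)
τ = (-0.0300, 0.1200, 0.1200)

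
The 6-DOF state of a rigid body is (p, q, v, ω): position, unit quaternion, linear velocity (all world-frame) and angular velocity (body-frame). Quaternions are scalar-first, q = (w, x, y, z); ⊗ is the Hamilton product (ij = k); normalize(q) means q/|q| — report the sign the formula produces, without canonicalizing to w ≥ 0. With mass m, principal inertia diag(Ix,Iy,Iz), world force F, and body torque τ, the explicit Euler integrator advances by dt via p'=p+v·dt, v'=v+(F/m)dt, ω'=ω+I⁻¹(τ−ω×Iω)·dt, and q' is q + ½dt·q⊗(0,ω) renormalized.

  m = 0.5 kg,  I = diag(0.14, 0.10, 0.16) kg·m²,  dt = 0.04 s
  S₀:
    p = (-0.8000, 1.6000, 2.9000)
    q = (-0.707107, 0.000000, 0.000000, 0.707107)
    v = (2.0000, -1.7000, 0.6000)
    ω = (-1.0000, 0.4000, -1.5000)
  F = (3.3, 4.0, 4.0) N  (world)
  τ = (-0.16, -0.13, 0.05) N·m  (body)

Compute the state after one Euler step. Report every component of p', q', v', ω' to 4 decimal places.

p' = (-0.7200, 1.5320, 2.9240)
q' = (-0.6854, 0.0085, -0.0198, 0.7278)
v' = (2.2640, -1.3800, 0.9200)
ω' = (-1.0354, 0.3600, -1.4915)

α = I⁻¹(τ − ω×Iω) = (-0.8857, -1.0000, 0.2125)
new body rate ω' = (-1.0354, 0.3600, -1.4915)
Hamilton product q⊗(0,ω) = (1.0606605, 0.4242642, -0.9899498, 1.0606605)
updated quaternion q' = (-0.6854, 0.0085, -0.0198, 0.7278)
p + v·dt = (-0.7200, 1.5320, 2.9240)
v' = v + a·dt = (2.2640, -1.3800, 0.9200)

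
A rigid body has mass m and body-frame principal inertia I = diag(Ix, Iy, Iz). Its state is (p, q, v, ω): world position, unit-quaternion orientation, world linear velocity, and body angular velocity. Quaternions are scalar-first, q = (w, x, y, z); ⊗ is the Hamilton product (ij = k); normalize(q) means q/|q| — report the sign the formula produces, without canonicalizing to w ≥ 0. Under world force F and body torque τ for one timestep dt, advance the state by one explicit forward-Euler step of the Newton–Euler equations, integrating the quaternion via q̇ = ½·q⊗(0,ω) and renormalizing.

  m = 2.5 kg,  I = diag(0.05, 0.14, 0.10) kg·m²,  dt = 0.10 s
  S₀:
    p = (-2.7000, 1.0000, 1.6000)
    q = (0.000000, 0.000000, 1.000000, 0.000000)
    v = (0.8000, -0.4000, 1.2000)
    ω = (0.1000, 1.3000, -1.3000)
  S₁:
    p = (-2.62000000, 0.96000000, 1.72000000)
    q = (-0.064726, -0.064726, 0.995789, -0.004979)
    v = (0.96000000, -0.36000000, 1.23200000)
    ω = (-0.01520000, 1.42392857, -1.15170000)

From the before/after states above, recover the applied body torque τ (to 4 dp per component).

rate change Δω = (-0.11520000, 0.12392857, 0.14830000)
gyro term ω₀×Iω₀ = (0.0676, 0.0065, 0.0117)
applied torque τ = (0.0100, 0.1800, 0.1600)

τ = (0.0100, 0.1800, 0.1600)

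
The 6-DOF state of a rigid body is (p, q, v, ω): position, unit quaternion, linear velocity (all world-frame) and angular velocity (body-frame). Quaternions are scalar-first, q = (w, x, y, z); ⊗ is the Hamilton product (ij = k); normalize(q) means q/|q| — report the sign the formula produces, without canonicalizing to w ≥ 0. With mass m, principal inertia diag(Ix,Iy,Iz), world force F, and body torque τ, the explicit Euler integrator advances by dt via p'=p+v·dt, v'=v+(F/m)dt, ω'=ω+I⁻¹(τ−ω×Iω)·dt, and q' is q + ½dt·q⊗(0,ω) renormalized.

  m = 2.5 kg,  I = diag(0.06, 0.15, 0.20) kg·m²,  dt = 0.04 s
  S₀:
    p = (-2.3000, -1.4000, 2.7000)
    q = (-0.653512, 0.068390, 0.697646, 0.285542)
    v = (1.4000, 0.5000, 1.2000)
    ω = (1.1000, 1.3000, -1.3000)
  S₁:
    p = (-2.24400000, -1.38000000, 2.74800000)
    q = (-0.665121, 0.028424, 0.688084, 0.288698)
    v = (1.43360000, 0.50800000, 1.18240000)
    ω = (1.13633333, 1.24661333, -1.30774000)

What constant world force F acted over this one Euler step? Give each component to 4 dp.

F = (2.1000, 0.5000, -1.1000)

Δv = v₁−v₀ = (0.03360000, 0.00800000, -0.01760000)
applied force F = (2.1000, 0.5000, -1.1000)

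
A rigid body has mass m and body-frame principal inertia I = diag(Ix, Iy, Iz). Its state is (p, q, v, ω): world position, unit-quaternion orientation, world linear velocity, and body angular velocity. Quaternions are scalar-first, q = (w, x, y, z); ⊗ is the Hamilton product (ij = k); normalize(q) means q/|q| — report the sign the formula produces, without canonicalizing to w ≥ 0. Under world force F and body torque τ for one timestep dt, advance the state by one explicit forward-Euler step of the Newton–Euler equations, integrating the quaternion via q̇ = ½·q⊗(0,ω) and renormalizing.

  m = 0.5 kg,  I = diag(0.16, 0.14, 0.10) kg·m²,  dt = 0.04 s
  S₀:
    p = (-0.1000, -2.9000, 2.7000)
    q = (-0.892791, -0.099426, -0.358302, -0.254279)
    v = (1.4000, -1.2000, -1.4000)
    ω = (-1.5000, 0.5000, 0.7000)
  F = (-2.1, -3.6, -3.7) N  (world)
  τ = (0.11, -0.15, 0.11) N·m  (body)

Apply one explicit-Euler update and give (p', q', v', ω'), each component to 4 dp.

p' = (-0.0440, -2.9480, 2.6440)
q' = (-0.8881, -0.0751, -0.3580, -0.2784)
v' = (1.2320, -1.4880, -1.6960)
ω' = (-1.4690, 0.4751, 0.7380)

linear accel F/m = (-4.2000, -7.2000, -7.4000)
p' = p + v·dt = (-0.0440, -2.9480, 2.6440)
v + (F/m)dt = (1.2320, -1.4880, -1.6960)
ω×(Iω) gyroscopic = (-0.0140, -0.0630, 0.0150)
α = I⁻¹(τ − ω×Iω) = (0.7750, -0.6214, 0.9500)
new body rate ω' = (-1.4690, 0.4751, 0.7380)
Hamilton product q⊗(0,ω) = (0.2080073, 1.2155146, 0.0046212, -1.2121197)
q' = normalize(q + ½dt·q⊗(0,ω)) = (-0.8881, -0.0751, -0.3580, -0.2784)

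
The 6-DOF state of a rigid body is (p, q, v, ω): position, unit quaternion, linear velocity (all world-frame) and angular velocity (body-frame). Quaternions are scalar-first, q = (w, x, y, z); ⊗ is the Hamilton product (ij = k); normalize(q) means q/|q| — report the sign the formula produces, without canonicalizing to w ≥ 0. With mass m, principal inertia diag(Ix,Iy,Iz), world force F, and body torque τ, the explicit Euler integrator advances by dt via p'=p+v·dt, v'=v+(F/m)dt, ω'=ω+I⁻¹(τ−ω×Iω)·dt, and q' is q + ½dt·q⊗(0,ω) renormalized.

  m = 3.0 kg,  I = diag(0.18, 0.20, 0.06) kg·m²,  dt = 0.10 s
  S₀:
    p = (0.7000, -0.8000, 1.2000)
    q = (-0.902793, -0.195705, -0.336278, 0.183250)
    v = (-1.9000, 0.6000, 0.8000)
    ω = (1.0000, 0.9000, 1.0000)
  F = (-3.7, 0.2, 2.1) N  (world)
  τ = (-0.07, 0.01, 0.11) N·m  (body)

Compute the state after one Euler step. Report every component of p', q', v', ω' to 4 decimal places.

new position p' = (0.5100, -0.7400, 1.2800)
v' = v + a·dt = (-2.0233, 0.6067, 0.8700)
ω×(Iω) gyroscopic = (-0.1260, 0.1200, 0.0180)
α = I⁻¹(τ − ω×Iω) = (0.3111, -0.5500, 1.5333)
ω' = ω + α·dt = (1.0311, 0.8450, 1.1533)
2q̇ = q⊗(0,ω) = (0.3151052, -1.4039960, -0.4335587, -0.7426495)
q + ½dt·q⊗(0,ω), renormalized = (-0.8839, -0.2650, -0.3567, 0.1456)

p' = (0.5100, -0.7400, 1.2800)
q' = (-0.8839, -0.2650, -0.3567, 0.1456)
v' = (-2.0233, 0.6067, 0.8700)
ω' = (1.0311, 0.8450, 1.1533)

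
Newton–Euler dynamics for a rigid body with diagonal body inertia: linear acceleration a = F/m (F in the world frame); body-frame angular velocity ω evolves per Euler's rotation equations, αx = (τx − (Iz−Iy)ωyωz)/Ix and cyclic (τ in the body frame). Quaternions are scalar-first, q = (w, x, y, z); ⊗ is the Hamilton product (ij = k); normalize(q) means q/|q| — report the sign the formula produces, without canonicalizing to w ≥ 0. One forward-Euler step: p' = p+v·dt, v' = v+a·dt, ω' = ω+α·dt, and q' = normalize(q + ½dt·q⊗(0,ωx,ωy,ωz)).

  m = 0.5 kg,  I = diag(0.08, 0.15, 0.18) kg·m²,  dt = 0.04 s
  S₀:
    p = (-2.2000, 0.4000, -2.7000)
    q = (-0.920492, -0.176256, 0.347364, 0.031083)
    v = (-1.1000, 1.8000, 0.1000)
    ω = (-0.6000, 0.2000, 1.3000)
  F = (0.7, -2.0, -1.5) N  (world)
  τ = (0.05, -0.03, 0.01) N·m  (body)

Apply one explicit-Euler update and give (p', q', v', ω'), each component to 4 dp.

p' = (-2.2440, 0.4720, -2.6960)
q' = (-0.9244, -0.1562, 0.3477, 0.0106)
v' = (-1.0440, 1.6400, -0.0200)
ω' = (-0.5789, 0.1712, 1.3041)

angular accel α = (0.5275, -0.7200, 0.1022)
ω' = ω + α·dt = (-0.5789, 0.1712, 1.3041)
Hamilton product q⊗(0,ω) = (-0.2156343, 0.9976518, 0.0263846, -1.0234724)
q' = normalize(q + ½dt·q⊗(0,ω)) = (-0.9244, -0.1562, 0.3477, 0.0106)
a = (1.4000, -4.0000, -3.0000)
new position p' = (-2.2440, 0.4720, -2.6960)
new velocity v' = (-1.0440, 1.6400, -0.0200)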